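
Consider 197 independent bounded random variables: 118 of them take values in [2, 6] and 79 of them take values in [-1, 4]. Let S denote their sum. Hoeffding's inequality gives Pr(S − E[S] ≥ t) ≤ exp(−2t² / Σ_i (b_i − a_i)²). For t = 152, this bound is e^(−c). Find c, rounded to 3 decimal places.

Σ(b_i − a_i)² = 118·4² + 79·5² = 3863.
c = 2t² / 3863 = 2·152² / 3863 = 11.9617.

11.962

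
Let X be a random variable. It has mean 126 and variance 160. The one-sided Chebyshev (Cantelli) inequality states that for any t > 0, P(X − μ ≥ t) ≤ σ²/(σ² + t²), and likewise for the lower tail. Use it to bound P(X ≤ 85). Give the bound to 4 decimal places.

0.0869

Here σ² = 160 and t = 41, so σ² + t² = 1841.
Cantelli's bound: 160/1841 = 0.0869.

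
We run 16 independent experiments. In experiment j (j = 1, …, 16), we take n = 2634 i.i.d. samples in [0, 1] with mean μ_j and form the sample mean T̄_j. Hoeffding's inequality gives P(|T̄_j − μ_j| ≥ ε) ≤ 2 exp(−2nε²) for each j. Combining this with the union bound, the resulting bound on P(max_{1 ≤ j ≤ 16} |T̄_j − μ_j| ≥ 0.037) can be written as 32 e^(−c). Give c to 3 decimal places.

7.212

Union bound over the 16 events: P(max_{1 ≤ j ≤ 16} |T̄_j − μ_j| ≥ 0.037) ≤ 16·2·exp(−2nε²) = 32 exp(−2·2634·0.037²).
So c = 2·2634·0.037² = 7.2119.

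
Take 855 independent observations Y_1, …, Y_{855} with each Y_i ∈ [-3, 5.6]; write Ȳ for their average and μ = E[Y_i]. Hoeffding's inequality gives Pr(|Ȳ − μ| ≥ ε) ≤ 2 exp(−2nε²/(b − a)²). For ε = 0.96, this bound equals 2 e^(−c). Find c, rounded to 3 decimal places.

21.308

c = 2nε²/(b − a)² = 2·855·0.96² / 8.6² = 21.3080.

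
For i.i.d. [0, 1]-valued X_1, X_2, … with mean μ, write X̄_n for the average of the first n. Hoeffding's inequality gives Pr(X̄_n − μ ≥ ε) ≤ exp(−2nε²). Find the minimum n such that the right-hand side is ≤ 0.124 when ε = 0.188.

Require exp(−2nε²) ≤ 0.124, i.e. 2nε² ≥ ln(1/0.124) = 2.087474.
So n ≥ 2.087474 / (2·0.188²) = 29.531.
The smallest integer n is 30.

30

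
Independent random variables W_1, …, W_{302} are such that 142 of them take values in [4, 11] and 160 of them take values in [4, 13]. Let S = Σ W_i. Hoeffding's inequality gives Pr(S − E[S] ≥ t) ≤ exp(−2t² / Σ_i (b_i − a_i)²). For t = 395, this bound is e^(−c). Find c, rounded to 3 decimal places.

15.667

Σ(b_i − a_i)² = 142·7² + 160·9² = 19918.
c = 2t² / 19918 = 2·395² / 19918 = 15.6667.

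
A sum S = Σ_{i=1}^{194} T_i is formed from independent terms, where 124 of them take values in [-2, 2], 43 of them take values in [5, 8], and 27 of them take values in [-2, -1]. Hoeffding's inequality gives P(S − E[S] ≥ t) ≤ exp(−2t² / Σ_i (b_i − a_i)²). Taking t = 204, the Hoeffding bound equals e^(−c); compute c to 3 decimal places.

34.709

Σ(b_i − a_i)² = 124·4² + 43·3² + 27·1² = 2398.
c = 2t² / 2398 = 2·204² / 2398 = 34.7089.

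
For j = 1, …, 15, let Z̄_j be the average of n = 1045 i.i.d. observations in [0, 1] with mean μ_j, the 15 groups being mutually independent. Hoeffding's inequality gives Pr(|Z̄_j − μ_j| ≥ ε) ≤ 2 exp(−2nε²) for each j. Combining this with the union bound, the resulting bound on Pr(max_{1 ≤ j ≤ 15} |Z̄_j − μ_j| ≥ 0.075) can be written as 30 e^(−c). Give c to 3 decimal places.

Union bound over the 15 events: Pr(max_{1 ≤ j ≤ 15} |Z̄_j − μ_j| ≥ 0.075) ≤ 15·2·exp(−2nε²) = 30 exp(−2·1045·0.075²).
So c = 2·1045·0.075² = 11.7562.

11.756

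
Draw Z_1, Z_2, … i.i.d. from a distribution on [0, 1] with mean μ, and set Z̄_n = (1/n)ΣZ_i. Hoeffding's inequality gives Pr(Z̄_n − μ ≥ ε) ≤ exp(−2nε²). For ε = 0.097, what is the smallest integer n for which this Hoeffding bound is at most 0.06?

Require exp(−2nε²) ≤ 0.06, i.e. 2nε² ≥ ln(1/0.06) = 2.813411.
So n ≥ 2.813411 / (2·0.097²) = 149.506.
The smallest integer n is 150.

150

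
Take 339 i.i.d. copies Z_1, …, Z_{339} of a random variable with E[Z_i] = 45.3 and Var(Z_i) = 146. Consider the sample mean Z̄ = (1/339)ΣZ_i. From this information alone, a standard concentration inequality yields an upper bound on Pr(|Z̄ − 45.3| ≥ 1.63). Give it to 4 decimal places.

With mean and variance of each term known, Chebyshev's inequality bounds the deviation of the sum (or sample mean).
Var(Z̄) = Var(Z_i)/n = 146/339 = 0.43068.
Chebyshev: Pr(|Z̄ − 45.3| ≥ 1.63) ≤ Var(Z̄)/(1.63)² = 146/(339·1.63²) = 0.1621.

0.1621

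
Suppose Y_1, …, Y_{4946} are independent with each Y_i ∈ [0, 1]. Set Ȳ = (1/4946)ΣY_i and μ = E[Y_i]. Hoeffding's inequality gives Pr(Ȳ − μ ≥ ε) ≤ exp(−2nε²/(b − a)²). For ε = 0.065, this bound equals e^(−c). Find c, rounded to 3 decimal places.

c = 2nε²/(b − a)² = 2·4946·0.065² / 1² = 41.7937.

41.794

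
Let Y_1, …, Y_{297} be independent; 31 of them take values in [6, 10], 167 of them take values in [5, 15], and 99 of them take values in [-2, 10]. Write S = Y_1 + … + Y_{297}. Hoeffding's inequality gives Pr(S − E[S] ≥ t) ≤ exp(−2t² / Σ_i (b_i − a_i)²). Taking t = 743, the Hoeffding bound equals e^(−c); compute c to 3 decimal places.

35.104

Σ(b_i − a_i)² = 31·4² + 167·10² + 99·12² = 31452.
c = 2t² / 31452 = 2·743² / 31452 = 35.1042.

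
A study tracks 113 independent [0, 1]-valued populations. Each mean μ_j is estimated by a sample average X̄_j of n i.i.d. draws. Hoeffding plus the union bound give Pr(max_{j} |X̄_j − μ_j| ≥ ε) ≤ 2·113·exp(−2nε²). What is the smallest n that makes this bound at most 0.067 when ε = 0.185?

Need 2·113·exp(−2nε²) ≤ 0.067, i.e. exp(−2nε²) ≤ 0.067/226.
So 2nε² ≥ ln(226/0.067) = 8.123598.
Hence n ≥ 8.123598/(2·0.185²) = 118.679.
The smallest integer n is 119.

119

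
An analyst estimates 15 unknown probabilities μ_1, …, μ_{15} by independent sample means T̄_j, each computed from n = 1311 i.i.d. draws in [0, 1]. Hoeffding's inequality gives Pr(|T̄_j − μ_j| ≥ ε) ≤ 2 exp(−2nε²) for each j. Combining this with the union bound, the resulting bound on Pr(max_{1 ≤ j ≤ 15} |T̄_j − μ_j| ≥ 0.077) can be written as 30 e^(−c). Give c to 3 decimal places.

15.546

Union bound over the 15 events: Pr(max_{1 ≤ j ≤ 15} |T̄_j − μ_j| ≥ 0.077) ≤ 15·2·exp(−2nε²) = 30 exp(−2·1311·0.077²).
So c = 2·1311·0.077² = 15.5458.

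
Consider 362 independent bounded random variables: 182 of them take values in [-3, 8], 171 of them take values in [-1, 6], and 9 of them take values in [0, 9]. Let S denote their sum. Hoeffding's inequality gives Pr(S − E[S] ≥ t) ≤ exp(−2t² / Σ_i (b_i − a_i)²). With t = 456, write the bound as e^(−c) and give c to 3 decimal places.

Σ(b_i − a_i)² = 182·11² + 171·7² + 9·9² = 31130.
c = 2t² / 31130 = 2·456² / 31130 = 13.3592.

13.359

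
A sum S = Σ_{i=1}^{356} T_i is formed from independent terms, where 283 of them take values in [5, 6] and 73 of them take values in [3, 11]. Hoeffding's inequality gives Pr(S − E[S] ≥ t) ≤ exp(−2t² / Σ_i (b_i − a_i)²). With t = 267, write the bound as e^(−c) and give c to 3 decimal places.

Σ(b_i − a_i)² = 283·1² + 73·8² = 4955.
c = 2t² / 4955 = 2·267² / 4955 = 28.7746.

28.775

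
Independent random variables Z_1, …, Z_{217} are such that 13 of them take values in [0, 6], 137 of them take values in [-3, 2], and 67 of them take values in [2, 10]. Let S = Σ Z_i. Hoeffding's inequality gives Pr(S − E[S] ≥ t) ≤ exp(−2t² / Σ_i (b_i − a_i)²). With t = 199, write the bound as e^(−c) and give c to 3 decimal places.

9.681

Σ(b_i − a_i)² = 13·6² + 137·5² + 67·8² = 8181.
c = 2t² / 8181 = 2·199² / 8181 = 9.6812.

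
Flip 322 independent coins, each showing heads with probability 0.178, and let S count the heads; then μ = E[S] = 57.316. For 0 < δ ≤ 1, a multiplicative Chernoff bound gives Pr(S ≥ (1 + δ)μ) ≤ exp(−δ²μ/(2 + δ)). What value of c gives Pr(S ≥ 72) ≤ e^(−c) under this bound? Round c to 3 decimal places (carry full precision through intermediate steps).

1.667

Write 72 = (1 + δ)μ, so δ = 72/57.316 − 1 = 0.2561937…
Then the exponent is δ²μ/(2 + δ) = (72 − μ)² / (μ·(2 + δ)) = 1.667387.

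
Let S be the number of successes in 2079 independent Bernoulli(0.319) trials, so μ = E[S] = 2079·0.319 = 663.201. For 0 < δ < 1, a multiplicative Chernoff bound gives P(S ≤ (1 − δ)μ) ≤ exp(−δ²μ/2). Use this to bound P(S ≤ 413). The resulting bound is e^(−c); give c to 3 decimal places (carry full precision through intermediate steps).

47.196

Write 413 = (1 − δ)μ, so δ = 1 − 413/663.201 = 0.3772627…
Then the exponent is δ²μ/2 = (μ − 413)²/(2μ) = 47.195752.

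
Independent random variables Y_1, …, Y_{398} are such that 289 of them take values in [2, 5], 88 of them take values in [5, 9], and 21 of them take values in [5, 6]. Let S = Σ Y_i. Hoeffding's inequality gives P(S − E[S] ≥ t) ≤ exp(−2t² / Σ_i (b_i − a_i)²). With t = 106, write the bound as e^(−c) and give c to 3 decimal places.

5.576

Σ(b_i − a_i)² = 289·3² + 88·4² + 21·1² = 4030.
c = 2t² / 4030 = 2·106² / 4030 = 5.5762.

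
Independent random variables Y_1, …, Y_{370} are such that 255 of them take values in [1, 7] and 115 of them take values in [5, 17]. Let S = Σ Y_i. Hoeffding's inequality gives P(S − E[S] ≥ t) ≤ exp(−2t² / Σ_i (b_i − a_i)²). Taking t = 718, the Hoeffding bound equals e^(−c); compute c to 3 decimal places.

40.056

Σ(b_i − a_i)² = 255·6² + 115·12² = 25740.
c = 2t² / 25740 = 2·718² / 25740 = 40.0563.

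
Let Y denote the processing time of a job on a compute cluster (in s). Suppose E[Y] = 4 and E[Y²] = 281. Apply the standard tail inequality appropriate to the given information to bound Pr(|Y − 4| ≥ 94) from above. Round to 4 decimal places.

The first two moments determine the variance, so Chebyshev's inequality is the sharpest standard bound available.
Var(Y) = E[Y²] − (E[Y])² = 281 − 16 = 265.
Chebyshev's inequality: Pr(|Y − μ| ≥ t) ≤ Var(Y)/t² = 265/8836 = 0.0300.

0.0300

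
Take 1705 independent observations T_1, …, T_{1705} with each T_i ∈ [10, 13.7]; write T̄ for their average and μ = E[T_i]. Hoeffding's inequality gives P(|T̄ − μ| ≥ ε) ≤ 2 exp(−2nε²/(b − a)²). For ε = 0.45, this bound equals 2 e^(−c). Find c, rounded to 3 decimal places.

c = 2nε²/(b − a)² = 2·1705·0.45² / 3.7² = 50.4401.

50.440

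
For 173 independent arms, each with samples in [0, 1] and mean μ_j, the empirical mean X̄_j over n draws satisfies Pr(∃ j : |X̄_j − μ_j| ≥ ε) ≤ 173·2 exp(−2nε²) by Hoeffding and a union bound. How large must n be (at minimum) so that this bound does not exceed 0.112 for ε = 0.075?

715

Need 2·173·exp(−2nε²) ≤ 0.112, i.e. exp(−2nε²) ≤ 0.112/346.
So 2nε² ≥ ln(346/0.112) = 8.035695.
Hence n ≥ 8.035695/(2·0.075²) = 714.284.
The smallest integer n is 715.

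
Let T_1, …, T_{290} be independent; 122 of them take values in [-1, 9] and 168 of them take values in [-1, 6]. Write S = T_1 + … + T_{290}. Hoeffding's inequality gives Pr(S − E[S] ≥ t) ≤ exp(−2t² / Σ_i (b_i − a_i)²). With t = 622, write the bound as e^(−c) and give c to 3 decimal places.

Σ(b_i − a_i)² = 122·10² + 168·7² = 20432.
c = 2t² / 20432 = 2·622² / 20432 = 37.8704.

37.870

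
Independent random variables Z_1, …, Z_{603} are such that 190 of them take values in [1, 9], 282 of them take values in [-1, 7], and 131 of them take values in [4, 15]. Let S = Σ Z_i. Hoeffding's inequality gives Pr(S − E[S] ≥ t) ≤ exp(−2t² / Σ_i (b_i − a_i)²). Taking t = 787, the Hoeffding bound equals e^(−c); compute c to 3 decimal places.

Σ(b_i − a_i)² = 190·8² + 282·8² + 131·11² = 46059.
c = 2t² / 46059 = 2·787² / 46059 = 26.8946.

26.895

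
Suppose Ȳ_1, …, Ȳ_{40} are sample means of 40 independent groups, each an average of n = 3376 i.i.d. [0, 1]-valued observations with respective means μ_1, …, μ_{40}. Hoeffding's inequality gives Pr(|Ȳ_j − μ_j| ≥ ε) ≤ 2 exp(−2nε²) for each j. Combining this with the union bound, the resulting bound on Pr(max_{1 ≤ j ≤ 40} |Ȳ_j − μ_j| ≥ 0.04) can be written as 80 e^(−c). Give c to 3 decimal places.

10.803

Union bound over the 40 events: Pr(max_{1 ≤ j ≤ 40} |Ȳ_j − μ_j| ≥ 0.04) ≤ 40·2·exp(−2nε²) = 80 exp(−2·3376·0.04²).
So c = 2·3376·0.04² = 10.8032.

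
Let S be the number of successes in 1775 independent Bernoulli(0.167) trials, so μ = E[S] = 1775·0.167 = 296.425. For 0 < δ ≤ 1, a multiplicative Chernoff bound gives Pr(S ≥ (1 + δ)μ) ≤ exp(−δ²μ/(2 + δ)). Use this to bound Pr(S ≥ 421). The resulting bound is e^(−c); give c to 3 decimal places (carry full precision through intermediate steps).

Write 421 = (1 + δ)μ, so δ = 421/296.425 − 1 = 0.4202581…
Then the exponent is δ²μ/(2 + δ) = (421 − μ)² / (μ·(2 + δ)) = 21.631433.

21.631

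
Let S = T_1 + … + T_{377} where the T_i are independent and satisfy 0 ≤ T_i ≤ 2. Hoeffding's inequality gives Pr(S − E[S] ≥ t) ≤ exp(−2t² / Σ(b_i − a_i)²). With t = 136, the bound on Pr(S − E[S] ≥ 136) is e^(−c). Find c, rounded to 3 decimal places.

Σ(b_i − a_i)² = 377·(2)² = 1508.
c = 2t²/1508 = 2·136²/1508 = 24.5305.

24.531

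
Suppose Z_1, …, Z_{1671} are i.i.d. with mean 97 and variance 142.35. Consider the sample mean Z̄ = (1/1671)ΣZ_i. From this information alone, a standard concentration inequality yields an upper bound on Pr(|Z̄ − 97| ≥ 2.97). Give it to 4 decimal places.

With mean and variance of each term known, Chebyshev's inequality bounds the deviation of the sum (or sample mean).
Var(Z̄) = Var(Z_i)/n = 142.35/1671 = 0.085189.
Chebyshev: Pr(|Z̄ − 97| ≥ 2.97) ≤ Var(Z̄)/(2.97)² = 142.35/(1671·2.97²) = 0.0097.

0.0097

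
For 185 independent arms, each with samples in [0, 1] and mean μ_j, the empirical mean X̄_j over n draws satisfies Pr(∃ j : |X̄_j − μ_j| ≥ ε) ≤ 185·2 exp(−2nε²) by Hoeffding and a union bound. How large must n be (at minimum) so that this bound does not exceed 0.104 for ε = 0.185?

Need 2·185·exp(−2nε²) ≤ 0.104, i.e. exp(−2nε²) ≤ 0.104/370.
So 2nε² ≥ ln(370/0.104) = 8.176867.
Hence n ≥ 8.176867/(2·0.185²) = 119.458.
The smallest integer n is 120.

120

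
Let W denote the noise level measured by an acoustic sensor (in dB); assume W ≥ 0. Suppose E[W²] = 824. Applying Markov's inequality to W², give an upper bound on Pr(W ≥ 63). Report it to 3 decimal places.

Since W ≥ 0, the event {W ≥ 63} is the same as {W² ≥ 3969}.
Markov's inequality applied to W² gives Pr(W² ≥ 3969) ≤ E[W²]/3969 = 824/3969 = 0.2076.

0.208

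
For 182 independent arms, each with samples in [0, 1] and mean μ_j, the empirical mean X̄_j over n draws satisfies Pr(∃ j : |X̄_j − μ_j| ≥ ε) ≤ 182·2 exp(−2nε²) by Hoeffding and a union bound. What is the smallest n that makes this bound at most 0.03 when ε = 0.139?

244

Need 2·182·exp(−2nε²) ≤ 0.03, i.e. exp(−2nε²) ≤ 0.03/364.
So 2nε² ≥ ln(364/0.03) = 9.403712.
Hence n ≥ 9.403712/(2·0.139²) = 243.355.
The smallest integer n is 244.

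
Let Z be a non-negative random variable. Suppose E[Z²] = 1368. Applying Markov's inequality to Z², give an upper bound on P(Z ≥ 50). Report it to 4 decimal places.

0.5472

Since Z ≥ 0, the event {Z ≥ 50} is the same as {Z² ≥ 2500}.
Markov's inequality applied to Z² gives P(Z² ≥ 2500) ≤ E[Z²]/2500 = 1368/2500 = 0.5472.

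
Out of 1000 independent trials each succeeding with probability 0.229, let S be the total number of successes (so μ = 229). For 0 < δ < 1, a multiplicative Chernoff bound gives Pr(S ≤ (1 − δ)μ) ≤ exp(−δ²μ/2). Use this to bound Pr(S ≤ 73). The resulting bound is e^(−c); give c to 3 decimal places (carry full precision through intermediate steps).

53.135

Write 73 = (1 − δ)μ, so δ = 1 − 73/229 = 0.6812227…
Then the exponent is δ²μ/2 = (μ − 73)²/(2μ) = 53.135371.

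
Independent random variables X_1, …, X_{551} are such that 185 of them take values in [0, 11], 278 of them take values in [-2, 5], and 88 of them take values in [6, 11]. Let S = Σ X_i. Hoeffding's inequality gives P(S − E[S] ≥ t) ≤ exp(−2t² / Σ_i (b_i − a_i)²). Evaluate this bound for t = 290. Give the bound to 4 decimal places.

Σ(b_i − a_i)² = 185·11² + 278·7² + 88·5² = 38207.
Exponent = 2·290² / 38207 = 4.40233.
Bound = exp(−4.40233) = 0.01225.

0.0122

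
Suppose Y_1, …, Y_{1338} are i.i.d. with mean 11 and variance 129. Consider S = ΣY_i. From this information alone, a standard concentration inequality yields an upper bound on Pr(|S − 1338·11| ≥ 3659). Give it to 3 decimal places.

0.013

With mean and variance of each term known, Chebyshev's inequality bounds the deviation of the sum (or sample mean).
Var(S) = n·Var(Y_i) = 1338·129 = 172602.
Chebyshev: Pr(|S − 1338·11| ≥ 3659) ≤ Var(S)/3659² = 172602/13388281 = 0.0129.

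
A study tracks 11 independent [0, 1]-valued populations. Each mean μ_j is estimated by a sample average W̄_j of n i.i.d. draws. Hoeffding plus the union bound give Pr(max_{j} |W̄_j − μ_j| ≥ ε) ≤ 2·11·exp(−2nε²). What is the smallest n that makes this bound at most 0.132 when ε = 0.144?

124

Need 2·11·exp(−2nε²) ≤ 0.132, i.e. exp(−2nε²) ≤ 0.132/22.
So 2nε² ≥ ln(22/0.132) = 5.115996.
Hence n ≥ 5.115996/(2·0.144²) = 123.360.
The smallest integer n is 124.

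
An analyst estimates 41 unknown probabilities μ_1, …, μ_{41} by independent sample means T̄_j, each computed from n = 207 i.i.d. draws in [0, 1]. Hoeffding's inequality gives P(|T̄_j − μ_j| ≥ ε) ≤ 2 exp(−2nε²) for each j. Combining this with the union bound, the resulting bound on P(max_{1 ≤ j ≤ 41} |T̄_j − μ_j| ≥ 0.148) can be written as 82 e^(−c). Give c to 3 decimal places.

9.068

Union bound over the 41 events: P(max_{1 ≤ j ≤ 41} |T̄_j − μ_j| ≥ 0.148) ≤ 41·2·exp(−2nε²) = 82 exp(−2·207·0.148²).
So c = 2·207·0.148² = 9.0683.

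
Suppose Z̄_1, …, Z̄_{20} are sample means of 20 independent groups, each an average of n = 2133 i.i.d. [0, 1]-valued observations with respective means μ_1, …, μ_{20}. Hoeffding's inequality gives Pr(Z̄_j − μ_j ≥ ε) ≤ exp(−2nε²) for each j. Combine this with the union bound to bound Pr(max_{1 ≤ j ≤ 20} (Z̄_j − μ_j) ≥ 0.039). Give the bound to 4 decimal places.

Per-experiment Hoeffding bound: exp(−2·2133·0.039²) = exp(−6.48859) = 0.0015207.
Union bound over 20 events: 20·0.0015207 = 0.03041.

0.0304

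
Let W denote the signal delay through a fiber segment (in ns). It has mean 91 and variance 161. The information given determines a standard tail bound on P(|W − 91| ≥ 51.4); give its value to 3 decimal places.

Mean and variance are known, so Chebyshev's inequality applies.
Chebyshev: P(|W − μ| ≥ t) ≤ Var(W)/t².
Bound = 161 / 2641.96 = 0.0609.

0.061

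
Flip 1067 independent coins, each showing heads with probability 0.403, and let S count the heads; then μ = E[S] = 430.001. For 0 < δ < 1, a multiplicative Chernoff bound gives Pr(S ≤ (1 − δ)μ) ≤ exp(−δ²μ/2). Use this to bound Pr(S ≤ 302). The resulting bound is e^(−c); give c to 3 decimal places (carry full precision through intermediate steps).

19.051

Write 302 = (1 − δ)μ, so δ = 1 − 302/430.001 = 0.2976761…
Then the exponent is δ²μ/2 = (μ − 302)²/(2μ) = 19.051416.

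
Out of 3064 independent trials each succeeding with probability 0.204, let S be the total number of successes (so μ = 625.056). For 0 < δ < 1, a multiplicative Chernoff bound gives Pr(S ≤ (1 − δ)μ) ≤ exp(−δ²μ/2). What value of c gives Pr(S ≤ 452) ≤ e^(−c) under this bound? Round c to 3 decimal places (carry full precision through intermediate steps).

23.957

Write 452 = (1 − δ)μ, so δ = 1 − 452/625.056 = 0.2768648…
Then the exponent is δ²μ/2 = (μ − 452)²/(2μ) = 23.956557.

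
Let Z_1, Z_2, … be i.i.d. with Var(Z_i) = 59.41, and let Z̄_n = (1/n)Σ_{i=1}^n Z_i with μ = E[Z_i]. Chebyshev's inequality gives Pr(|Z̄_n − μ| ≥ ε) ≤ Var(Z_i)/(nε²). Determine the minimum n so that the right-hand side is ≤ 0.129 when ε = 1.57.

Require 59.41/(n·1.57²) ≤ 0.129, i.e. n ≥ 59.41/(0.129·1.57²) = 186.840.
The smallest integer n is 187.

187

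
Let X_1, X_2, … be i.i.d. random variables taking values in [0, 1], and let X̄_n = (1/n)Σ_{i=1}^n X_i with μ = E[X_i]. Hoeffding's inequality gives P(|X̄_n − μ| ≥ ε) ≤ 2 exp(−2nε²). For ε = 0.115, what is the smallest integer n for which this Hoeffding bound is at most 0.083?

Require 2·exp(−2nε²) ≤ 0.083, i.e. 2nε² ≥ ln(2/0.083) = 3.182062.
So n ≥ 3.182062 / (2·0.115²) = 120.305.
The smallest integer n is 121.

121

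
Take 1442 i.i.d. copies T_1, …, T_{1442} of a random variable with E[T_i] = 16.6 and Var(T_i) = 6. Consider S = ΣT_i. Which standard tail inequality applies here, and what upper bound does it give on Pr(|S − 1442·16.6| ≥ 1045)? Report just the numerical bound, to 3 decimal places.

With mean and variance of each term known, Chebyshev's inequality bounds the deviation of the sum (or sample mean).
Var(S) = n·Var(T_i) = 1442·6 = 8652.
Chebyshev: Pr(|S − 1442·16.6| ≥ 1045) ≤ Var(S)/1045² = 8652/1092025 = 0.0079.

0.008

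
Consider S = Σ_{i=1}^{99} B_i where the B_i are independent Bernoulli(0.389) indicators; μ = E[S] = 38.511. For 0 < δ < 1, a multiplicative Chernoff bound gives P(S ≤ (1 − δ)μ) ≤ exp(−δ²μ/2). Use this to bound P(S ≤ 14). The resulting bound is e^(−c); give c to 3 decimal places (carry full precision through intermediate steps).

7.800

Write 14 = (1 − δ)μ, so δ = 1 − 14/38.511 = 0.6364675…
Then the exponent is δ²μ/2 = (μ − 14)²/(2μ) = 7.800227.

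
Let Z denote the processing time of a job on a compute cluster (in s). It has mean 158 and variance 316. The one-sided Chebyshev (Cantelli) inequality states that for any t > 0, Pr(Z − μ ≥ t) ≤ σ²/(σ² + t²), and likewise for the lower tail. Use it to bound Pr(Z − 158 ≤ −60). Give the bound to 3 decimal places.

0.081

Here σ² = 316 and t = 60, so σ² + t² = 3916.
Cantelli's bound: 316/3916 = 0.0807.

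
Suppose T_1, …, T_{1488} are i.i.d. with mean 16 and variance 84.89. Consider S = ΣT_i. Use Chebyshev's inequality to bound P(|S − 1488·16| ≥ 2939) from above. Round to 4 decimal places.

0.0146

Var(S) = n·Var(T_i) = 1488·84.89 = 126316.32.
Chebyshev: P(|S − 1488·16| ≥ 2939) ≤ Var(S)/2939² = 126316.32/8637721 = 0.0146.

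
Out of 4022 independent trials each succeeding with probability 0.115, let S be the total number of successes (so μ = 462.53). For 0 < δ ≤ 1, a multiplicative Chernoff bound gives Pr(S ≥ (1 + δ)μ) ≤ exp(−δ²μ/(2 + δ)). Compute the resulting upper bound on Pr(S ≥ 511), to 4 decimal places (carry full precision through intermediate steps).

Write 511 = (1 + δ)μ, so δ = 511/462.53 − 1 = 0.1047932…
Then the exponent is δ²μ/(2 + δ) = (511 − μ)² / (μ·(2 + δ)) = 2.413219.
Bound = exp(−2.413219) = 0.08953.

0.0895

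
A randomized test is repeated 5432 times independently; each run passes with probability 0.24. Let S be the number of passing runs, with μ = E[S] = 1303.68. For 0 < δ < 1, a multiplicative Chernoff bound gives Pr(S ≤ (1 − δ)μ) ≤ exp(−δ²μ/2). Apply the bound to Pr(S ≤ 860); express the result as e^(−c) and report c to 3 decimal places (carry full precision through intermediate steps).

Write 860 = (1 − δ)μ, so δ = 1 − 860/1303.68 = 0.3403289…
Then the exponent is δ²μ/2 = (μ − 860)²/(2μ) = 75.498567.

75.499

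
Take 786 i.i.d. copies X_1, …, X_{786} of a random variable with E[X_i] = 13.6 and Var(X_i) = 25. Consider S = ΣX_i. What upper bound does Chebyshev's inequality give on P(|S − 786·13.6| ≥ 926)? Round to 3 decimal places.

0.023

Var(S) = n·Var(X_i) = 786·25 = 19650.
Chebyshev: P(|S − 786·13.6| ≥ 926) ≤ Var(S)/926² = 19650/857476 = 0.0229.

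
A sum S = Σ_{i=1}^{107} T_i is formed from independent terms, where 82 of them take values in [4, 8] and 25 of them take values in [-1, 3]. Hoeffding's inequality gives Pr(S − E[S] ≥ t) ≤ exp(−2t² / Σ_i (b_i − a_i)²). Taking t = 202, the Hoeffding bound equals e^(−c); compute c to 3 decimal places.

Σ(b_i − a_i)² = 82·4² + 25·4² = 1712.
c = 2t² / 1712 = 2·202² / 1712 = 47.6682.

47.668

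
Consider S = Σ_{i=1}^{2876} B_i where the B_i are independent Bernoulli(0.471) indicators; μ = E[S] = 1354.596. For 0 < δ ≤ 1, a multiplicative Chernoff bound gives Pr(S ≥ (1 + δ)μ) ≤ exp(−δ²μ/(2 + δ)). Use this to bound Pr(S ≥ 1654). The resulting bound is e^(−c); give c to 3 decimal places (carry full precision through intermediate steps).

Write 1654 = (1 + δ)μ, so δ = 1654/1354.596 − 1 = 0.2210283…
Then the exponent is δ²μ/(2 + δ) = (1654 − μ)² / (μ·(2 + δ)) = 29.795544.

29.796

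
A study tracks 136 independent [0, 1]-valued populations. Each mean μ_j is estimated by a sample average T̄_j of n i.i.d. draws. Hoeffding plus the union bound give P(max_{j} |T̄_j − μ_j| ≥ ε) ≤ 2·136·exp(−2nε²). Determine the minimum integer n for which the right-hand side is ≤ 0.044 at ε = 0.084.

Need 2·136·exp(−2nε²) ≤ 0.044, i.e. exp(−2nε²) ≤ 0.044/272.
So 2nε² ≥ ln(272/0.044) = 8.729368.
Hence n ≥ 8.729368/(2·0.084²) = 618.578.
The smallest integer n is 619.

619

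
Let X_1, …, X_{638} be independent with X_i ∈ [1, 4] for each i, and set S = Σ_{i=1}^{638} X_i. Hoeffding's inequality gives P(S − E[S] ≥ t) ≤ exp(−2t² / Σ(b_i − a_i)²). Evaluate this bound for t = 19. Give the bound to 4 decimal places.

Σ(b_i − a_i)² = 638·(3)² = 5742.
Exponent = 2·19²/5742 = 0.1257.
Bound = exp(−0.1257) = 0.88184.

0.8818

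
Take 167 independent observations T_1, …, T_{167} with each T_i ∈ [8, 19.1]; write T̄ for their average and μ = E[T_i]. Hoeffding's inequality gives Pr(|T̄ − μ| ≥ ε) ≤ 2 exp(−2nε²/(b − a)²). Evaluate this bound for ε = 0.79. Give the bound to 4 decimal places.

Exponent: 2nε²/(b − a)² = 2·167·0.79² / 11.1² = 1.69182.
Bound = 2·exp(−1.69182) = 0.36837.

0.3684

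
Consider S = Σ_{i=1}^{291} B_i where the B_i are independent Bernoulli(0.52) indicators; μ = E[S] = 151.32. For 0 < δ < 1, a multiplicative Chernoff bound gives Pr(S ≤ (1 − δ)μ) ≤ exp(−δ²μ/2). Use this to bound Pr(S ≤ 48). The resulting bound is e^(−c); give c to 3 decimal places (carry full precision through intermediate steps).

35.273

Write 48 = (1 − δ)μ, so δ = 1 − 48/151.32 = 0.6827914…
Then the exponent is δ²μ/2 = (μ − 48)²/(2μ) = 35.273006.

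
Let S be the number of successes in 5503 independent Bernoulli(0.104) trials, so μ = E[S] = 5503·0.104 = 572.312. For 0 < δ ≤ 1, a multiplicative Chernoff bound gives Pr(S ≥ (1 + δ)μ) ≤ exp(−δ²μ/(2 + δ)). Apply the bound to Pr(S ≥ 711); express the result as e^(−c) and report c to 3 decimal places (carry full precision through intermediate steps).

Write 711 = (1 + δ)μ, so δ = 711/572.312 − 1 = 0.2423294…
Then the exponent is δ²μ/(2 + δ) = (711 − μ)² / (μ·(2 + δ)) = 14.988063.

14.988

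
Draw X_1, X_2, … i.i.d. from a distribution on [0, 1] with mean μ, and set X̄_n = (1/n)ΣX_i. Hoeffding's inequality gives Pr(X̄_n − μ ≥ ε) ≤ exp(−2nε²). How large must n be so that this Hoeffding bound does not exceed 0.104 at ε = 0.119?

80

Require exp(−2nε²) ≤ 0.104, i.e. 2nε² ≥ ln(1/0.104) = 2.263364.
So n ≥ 2.263364 / (2·0.119²) = 79.915.
The smallest integer n is 80.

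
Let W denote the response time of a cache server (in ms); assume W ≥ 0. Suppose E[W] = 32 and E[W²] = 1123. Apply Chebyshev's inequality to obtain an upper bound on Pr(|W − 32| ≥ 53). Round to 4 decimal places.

Var(W) = E[W²] − (E[W])² = 1123 − 1024 = 99.
Chebyshev's inequality: Pr(|W − μ| ≥ t) ≤ Var(W)/t² = 99/2809 = 0.0352.

0.0352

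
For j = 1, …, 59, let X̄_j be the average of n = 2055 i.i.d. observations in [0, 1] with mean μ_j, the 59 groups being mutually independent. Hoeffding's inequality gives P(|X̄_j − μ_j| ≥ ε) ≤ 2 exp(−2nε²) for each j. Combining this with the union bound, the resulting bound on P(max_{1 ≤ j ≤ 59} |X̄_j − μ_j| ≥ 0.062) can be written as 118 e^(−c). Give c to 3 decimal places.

15.799

Union bound over the 59 events: P(max_{1 ≤ j ≤ 59} |X̄_j − μ_j| ≥ 0.062) ≤ 59·2·exp(−2nε²) = 118 exp(−2·2055·0.062²).
So c = 2·2055·0.062² = 15.7988.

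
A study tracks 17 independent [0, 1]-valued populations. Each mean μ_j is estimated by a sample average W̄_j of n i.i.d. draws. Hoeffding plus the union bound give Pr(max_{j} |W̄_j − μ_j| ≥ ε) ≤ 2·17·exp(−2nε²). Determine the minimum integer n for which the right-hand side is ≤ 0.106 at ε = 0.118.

Need 2·17·exp(−2nε²) ≤ 0.106, i.e. exp(−2nε²) ≤ 0.106/34.
So 2nε² ≥ ln(34/0.106) = 5.770677.
Hence n ≥ 5.770677/(2·0.118²) = 207.221.
The smallest integer n is 208.

208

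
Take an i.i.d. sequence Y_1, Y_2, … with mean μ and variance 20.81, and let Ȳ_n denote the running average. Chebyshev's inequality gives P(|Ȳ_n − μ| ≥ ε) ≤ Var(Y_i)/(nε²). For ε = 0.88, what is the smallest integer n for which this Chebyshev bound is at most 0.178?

151

Require 20.81/(n·0.88²) ≤ 0.178, i.e. n ≥ 20.81/(0.178·0.88²) = 150.969.
The smallest integer n is 151.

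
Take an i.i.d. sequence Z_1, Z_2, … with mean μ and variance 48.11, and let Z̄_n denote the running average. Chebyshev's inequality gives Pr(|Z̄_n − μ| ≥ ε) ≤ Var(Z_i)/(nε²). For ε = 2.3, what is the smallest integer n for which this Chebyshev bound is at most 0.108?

Require 48.11/(n·2.3²) ≤ 0.108, i.e. n ≥ 48.11/(0.108·2.3²) = 84.208.
The smallest integer n is 85.

85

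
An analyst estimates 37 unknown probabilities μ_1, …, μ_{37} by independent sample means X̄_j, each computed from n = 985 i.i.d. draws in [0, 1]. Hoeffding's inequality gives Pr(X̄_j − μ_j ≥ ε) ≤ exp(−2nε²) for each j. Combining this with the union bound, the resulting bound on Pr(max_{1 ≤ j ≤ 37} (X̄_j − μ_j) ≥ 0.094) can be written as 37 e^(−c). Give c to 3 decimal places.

Union bound over the 37 events: Pr(max_{1 ≤ j ≤ 37} (X̄_j − μ_j) ≥ 0.094) ≤ 37·exp(−2nε²) = 37 exp(−2·985·0.094²).
So c = 2·985·0.094² = 17.4069.

17.407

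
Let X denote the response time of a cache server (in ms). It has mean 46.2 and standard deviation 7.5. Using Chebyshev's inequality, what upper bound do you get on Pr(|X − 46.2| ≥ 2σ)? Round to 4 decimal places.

0.2500

Chebyshev: Pr(|X − μ| ≥ t) ≤ Var(X)/t².
Var(X) = σ² = 7.5² = 56.25.
t = 2·7.5 = 15.
Bound = 56.25 / 225 = 0.2500.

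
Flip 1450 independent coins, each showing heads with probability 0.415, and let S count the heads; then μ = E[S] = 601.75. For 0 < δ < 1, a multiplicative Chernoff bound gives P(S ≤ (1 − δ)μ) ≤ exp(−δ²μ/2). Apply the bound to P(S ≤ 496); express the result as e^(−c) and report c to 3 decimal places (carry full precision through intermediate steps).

9.292

Write 496 = (1 − δ)μ, so δ = 1 − 496/601.75 = 0.1757374…
Then the exponent is δ²μ/2 = (μ − 496)²/(2μ) = 9.292117.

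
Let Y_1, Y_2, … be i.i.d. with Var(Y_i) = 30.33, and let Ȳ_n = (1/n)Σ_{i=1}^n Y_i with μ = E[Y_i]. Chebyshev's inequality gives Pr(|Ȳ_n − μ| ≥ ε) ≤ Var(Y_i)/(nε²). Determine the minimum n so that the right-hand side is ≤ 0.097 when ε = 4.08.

19

Require 30.33/(n·4.08²) ≤ 0.097, i.e. n ≥ 30.33/(0.097·4.08²) = 18.784.
The smallest integer n is 19.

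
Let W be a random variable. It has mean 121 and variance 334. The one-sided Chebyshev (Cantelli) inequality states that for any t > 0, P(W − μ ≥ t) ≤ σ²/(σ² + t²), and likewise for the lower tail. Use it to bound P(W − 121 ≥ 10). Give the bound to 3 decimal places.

Here σ² = 334 and t = 10, so σ² + t² = 434.
Cantelli's bound: 334/434 = 0.7696.

0.770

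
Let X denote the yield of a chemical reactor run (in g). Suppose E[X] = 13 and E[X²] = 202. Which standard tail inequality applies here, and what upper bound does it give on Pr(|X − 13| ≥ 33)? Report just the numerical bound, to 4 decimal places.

The first two moments determine the variance, so Chebyshev's inequality is the sharpest standard bound available.
Var(X) = E[X²] − (E[X])² = 202 − 169 = 33.
Chebyshev's inequality: Pr(|X − μ| ≥ t) ≤ Var(X)/t² = 33/1089 = 0.0303.

0.0303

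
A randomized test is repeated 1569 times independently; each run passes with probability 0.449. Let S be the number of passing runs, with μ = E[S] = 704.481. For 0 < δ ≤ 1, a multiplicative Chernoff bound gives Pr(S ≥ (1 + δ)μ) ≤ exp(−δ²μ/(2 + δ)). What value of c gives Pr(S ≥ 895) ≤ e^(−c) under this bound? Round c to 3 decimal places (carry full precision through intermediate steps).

22.693

Write 895 = (1 + δ)μ, so δ = 895/704.481 − 1 = 0.2704388…
Then the exponent is δ²μ/(2 + δ) = (895 − μ)² / (μ·(2 + δ)) = 22.693292.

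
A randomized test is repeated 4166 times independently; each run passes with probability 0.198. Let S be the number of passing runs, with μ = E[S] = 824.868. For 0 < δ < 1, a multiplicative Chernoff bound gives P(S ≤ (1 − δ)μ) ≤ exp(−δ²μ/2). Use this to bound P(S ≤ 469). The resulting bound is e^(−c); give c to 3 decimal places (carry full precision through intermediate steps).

Write 469 = (1 − δ)μ, so δ = 1 − 469/824.868 = 0.4314242…
Then the exponent is δ²μ/2 = (μ − 469)²/(2μ) = 76.765030.

76.765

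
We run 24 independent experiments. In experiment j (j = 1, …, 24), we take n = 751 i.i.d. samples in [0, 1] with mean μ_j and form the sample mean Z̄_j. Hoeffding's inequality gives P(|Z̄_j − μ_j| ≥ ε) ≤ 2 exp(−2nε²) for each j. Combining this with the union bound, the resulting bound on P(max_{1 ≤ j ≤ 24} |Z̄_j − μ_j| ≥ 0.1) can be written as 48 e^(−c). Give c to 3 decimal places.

15.020

Union bound over the 24 events: P(max_{1 ≤ j ≤ 24} |Z̄_j − μ_j| ≥ 0.1) ≤ 24·2·exp(−2nε²) = 48 exp(−2·751·0.1²).
So c = 2·751·0.1² = 15.0200.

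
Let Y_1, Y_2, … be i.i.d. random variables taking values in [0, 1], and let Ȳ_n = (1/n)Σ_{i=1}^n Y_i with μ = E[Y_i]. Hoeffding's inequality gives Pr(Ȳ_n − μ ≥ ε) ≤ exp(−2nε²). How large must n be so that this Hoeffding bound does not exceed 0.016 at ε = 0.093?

240

Require exp(−2nε²) ≤ 0.016, i.e. 2nε² ≥ ln(1/0.016) = 4.135167.
So n ≥ 4.135167 / (2·0.093²) = 239.055.
The smallest integer n is 240.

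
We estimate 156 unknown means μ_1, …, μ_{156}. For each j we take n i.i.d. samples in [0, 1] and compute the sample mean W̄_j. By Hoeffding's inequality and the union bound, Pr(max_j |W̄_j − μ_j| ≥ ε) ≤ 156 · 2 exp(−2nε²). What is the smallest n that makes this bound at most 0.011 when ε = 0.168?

Need 2·156·exp(−2nε²) ≤ 0.011, i.e. exp(−2nε²) ≤ 0.011/312.
So 2nε² ≥ ln(312/0.011) = 10.252863.
Hence n ≥ 10.252863/(2·0.168²) = 181.634.
The smallest integer n is 182.

182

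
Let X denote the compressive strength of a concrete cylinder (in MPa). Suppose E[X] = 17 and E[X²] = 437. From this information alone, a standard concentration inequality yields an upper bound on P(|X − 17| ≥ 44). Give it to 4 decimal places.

The first two moments determine the variance, so Chebyshev's inequality is the sharpest standard bound available.
Var(X) = E[X²] − (E[X])² = 437 − 289 = 148.
Chebyshev's inequality: P(|X − μ| ≥ t) ≤ Var(X)/t² = 148/1936 = 0.0764.

0.0764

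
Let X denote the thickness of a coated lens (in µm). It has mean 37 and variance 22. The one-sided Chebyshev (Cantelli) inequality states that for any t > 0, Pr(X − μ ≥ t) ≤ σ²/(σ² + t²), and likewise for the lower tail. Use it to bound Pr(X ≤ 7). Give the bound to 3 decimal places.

Here σ² = 22 and t = 30, so σ² + t² = 922.
Cantelli's bound: 22/922 = 0.0239.

0.024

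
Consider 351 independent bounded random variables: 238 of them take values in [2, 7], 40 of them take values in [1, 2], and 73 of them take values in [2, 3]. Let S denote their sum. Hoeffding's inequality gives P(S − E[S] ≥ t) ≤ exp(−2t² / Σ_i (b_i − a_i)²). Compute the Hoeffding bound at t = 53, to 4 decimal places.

0.3959

Σ(b_i − a_i)² = 238·5² + 40·1² + 73·1² = 6063.
Exponent = 2·53² / 6063 = 0.92660.
Bound = exp(−0.92660) = 0.39590.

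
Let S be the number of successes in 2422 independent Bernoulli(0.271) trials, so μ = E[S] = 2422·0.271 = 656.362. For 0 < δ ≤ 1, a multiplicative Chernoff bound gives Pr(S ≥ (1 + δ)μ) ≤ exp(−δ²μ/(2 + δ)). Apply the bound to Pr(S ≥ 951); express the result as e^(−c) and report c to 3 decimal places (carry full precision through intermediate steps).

Write 951 = (1 + δ)μ, so δ = 951/656.362 − 1 = 0.4488956…
Then the exponent is δ²μ/(2 + δ) = (951 − μ)² / (μ·(2 + δ)) = 54.008712.

54.009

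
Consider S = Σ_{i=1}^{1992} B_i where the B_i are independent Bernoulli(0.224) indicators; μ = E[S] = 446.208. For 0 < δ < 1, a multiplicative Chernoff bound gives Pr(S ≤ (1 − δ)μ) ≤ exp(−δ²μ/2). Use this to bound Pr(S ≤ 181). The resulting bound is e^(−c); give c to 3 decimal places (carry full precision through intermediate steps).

Write 181 = (1 − δ)μ, so δ = 1 − 181/446.208 = 0.5943596…
Then the exponent is δ²μ/2 = (μ − 181)²/(2μ) = 78.814458.

78.814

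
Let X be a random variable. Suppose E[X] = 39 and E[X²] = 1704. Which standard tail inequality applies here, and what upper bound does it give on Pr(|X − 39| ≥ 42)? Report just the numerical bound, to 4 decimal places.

0.1037

The first two moments determine the variance, so Chebyshev's inequality is the sharpest standard bound available.
Var(X) = E[X²] − (E[X])² = 1704 − 1521 = 183.
Chebyshev's inequality: Pr(|X − μ| ≥ t) ≤ Var(X)/t² = 183/1764 = 0.1037.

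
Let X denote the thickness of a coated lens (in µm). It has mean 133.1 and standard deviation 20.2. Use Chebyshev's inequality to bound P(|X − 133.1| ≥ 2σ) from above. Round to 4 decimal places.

0.2500

Chebyshev: P(|X − μ| ≥ t) ≤ Var(X)/t².
Var(X) = σ² = 20.2² = 408.04.
t = 2·20.2 = 40.4.
Bound = 408.04 / 1632.16 = 0.2500.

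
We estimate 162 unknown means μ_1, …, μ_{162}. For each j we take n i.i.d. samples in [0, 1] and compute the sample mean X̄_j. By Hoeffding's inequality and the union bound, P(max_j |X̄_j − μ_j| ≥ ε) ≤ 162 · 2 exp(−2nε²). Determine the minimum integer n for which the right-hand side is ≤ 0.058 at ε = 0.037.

Need 2·162·exp(−2nε²) ≤ 0.058, i.e. exp(−2nε²) ≤ 0.058/324.
So 2nε² ≥ ln(324/0.058) = 8.628056.
Hence n ≥ 8.628056/(2·0.037²) = 3151.226.
The smallest integer n is 3152.

3152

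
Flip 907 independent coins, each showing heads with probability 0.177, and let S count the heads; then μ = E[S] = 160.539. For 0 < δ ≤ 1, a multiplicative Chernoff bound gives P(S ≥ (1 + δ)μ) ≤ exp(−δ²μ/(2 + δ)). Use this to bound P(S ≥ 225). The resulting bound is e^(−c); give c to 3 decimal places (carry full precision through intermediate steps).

Write 225 = (1 + δ)μ, so δ = 225/160.539 − 1 = 0.4015286…
Then the exponent is δ²μ/(2 + δ) = (225 − μ)² / (μ·(2 + δ)) = 10.777692.

10.778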